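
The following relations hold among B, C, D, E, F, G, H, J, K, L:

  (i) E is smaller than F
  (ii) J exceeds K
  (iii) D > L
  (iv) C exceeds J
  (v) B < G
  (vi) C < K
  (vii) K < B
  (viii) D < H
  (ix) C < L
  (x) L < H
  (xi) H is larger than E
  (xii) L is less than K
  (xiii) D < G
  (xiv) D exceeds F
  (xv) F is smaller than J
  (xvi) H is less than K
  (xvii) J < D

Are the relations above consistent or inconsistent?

inconsistent

We have K < J stated directly, yet also J < C < L < D < H < K by chaining the others — so J < K. Contradiction.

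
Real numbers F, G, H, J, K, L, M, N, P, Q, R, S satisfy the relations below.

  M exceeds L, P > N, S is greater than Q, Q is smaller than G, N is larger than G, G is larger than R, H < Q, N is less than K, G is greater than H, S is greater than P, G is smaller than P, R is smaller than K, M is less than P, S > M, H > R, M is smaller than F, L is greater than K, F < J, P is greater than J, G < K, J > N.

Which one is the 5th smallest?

N

Piecing the relations together gives one ordering: R < H < Q < G < N < K < L < M < F < J < P < S.
The 5th smallest is N.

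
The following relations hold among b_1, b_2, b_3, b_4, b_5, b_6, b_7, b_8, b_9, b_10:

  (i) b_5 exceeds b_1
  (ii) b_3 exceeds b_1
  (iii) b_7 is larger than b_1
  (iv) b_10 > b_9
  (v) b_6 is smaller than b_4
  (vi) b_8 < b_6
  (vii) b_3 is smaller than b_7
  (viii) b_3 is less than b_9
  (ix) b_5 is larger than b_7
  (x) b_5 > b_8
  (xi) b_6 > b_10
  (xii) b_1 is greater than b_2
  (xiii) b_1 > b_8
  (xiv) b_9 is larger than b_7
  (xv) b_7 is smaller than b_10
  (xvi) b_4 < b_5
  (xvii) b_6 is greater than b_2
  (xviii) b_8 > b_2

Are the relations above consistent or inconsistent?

consistent

Every relation is compatible with b_2 < b_8 < b_1 < b_3 < b_7 < b_9 < b_10 < b_6 < b_4 < b_5; the set is consistent.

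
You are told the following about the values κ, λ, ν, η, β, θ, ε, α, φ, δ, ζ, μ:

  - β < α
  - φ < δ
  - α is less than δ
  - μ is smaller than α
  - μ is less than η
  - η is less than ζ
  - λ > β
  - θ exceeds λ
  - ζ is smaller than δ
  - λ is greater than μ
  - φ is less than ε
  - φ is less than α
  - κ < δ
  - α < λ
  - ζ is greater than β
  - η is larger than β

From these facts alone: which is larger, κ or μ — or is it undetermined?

Following every chain through μ: above μ we get η, α, ζ, λ, δ, θ.
κ is not reached, and no chain runs the other way from κ to μ.
So the given relations leave the order of μ and κ undetermined.

undetermined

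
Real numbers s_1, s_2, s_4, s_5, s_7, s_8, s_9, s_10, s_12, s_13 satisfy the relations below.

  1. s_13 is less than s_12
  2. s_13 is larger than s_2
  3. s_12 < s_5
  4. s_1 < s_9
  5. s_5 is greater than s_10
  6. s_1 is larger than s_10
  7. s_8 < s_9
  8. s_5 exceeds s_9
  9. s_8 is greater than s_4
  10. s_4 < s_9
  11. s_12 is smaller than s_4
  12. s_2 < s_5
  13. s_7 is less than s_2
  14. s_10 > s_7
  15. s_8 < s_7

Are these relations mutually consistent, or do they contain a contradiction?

Chaining the given relations yields s_2 < s_13 < s_12 < s_4 < s_8 < s_7, so s_2 < s_7. But one relation states s_7 < s_2. These cannot both hold.

inconsistent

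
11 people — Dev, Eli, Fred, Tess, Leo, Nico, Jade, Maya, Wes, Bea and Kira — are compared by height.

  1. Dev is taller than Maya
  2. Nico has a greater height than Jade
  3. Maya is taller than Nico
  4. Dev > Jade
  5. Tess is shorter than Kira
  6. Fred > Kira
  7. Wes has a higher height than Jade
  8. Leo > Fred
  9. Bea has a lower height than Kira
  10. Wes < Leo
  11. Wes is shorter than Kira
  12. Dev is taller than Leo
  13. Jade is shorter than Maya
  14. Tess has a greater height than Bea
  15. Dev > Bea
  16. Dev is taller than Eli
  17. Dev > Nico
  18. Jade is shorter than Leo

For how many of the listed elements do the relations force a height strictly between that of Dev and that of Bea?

The relations place Bea below Dev. An element lies strictly between them when it is forced above Bea and also forced below Dev.
Above Bea: {Tess, Kira, Fred, Leo}. Below Dev: {Tess, Jade, Eli, Wes, Kira, Fred, Leo, Nico, Maya}.
Intersection: {Tess, Kira, Fred, Leo} — 4.

4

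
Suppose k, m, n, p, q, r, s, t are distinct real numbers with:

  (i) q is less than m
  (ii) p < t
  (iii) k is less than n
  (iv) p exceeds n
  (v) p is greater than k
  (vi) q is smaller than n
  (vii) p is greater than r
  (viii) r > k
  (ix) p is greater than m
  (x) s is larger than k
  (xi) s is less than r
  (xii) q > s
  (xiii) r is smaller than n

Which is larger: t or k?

t

The relevant relations are k < s; s < q; q < n; n < p; p < t.
Together: k < s < q < n < p < t.
So k < t; t is the larger of the two.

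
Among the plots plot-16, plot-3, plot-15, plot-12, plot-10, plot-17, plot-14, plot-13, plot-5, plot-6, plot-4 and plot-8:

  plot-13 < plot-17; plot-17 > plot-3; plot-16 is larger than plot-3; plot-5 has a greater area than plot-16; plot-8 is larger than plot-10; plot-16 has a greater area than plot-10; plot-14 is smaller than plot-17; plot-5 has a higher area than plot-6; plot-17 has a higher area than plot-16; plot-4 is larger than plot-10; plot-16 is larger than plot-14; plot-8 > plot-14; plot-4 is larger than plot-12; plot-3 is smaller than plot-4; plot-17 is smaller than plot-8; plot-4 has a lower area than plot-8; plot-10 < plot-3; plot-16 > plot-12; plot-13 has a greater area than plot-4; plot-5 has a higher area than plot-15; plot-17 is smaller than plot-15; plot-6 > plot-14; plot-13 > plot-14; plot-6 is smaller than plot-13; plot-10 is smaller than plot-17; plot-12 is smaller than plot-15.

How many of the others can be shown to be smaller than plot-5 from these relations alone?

Directly below plot-5: plot-6, plot-16, plot-15.
One step further: plot-12, plot-14, plot-10, plot-3, plot-17 (8 so far).
One step further: plot-13 (9 so far).
One step further: plot-4 (10 so far).
No other element is forced below plot-5 by the given relations, so the count is 10.

10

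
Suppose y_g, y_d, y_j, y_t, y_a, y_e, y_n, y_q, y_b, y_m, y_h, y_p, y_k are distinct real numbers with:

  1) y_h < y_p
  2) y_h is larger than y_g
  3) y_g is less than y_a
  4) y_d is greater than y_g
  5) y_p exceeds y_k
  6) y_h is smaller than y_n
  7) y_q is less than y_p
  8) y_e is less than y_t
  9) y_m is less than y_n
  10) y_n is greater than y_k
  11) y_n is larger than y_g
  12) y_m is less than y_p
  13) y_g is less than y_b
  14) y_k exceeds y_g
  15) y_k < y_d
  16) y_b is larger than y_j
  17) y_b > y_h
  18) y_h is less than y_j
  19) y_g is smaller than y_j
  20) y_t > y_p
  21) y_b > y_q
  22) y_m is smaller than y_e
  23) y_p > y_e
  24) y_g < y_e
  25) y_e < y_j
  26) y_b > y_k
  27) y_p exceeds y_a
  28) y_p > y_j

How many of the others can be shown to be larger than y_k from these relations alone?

5

The elements the relations force above y_k are y_n, y_d, y_p, y_t, y_b — no chain reaches any other.
That is 5.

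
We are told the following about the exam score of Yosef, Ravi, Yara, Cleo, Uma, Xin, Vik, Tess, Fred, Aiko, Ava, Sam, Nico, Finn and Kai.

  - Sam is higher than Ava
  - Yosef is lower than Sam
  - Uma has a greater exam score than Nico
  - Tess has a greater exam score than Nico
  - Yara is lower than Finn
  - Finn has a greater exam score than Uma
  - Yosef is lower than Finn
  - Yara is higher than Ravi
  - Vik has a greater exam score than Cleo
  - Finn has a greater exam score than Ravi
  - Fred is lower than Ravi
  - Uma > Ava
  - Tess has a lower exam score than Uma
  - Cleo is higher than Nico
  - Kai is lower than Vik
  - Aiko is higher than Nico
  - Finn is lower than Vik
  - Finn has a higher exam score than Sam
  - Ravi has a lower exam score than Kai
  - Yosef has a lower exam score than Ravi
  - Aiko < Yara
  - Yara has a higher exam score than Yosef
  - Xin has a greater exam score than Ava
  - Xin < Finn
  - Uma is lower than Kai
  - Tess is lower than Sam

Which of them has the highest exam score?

Chaining downward from Vik: directly below it, Kai, Finn, Cleo; then Nico, Yosef, Ravi, Xin, Sam, Yara, Uma; then Fred, Aiko, Tess, Ava.
That covers every other element, and nothing is given above Vik, so Vik is the highest exam score.

Vik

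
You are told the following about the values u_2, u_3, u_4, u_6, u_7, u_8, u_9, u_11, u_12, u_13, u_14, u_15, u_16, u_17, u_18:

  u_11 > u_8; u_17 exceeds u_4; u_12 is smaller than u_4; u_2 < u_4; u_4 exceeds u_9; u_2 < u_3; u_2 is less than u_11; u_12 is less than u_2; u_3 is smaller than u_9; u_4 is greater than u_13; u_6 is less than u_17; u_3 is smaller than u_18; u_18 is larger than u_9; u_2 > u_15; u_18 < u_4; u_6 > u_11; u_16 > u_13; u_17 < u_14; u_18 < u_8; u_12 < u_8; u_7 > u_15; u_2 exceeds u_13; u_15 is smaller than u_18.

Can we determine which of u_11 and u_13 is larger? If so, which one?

u_11

Chaining the given relations: u_13 < u_2 < u_3 < u_9 < u_18 < u_8 < u_11.
So u_11 is larger.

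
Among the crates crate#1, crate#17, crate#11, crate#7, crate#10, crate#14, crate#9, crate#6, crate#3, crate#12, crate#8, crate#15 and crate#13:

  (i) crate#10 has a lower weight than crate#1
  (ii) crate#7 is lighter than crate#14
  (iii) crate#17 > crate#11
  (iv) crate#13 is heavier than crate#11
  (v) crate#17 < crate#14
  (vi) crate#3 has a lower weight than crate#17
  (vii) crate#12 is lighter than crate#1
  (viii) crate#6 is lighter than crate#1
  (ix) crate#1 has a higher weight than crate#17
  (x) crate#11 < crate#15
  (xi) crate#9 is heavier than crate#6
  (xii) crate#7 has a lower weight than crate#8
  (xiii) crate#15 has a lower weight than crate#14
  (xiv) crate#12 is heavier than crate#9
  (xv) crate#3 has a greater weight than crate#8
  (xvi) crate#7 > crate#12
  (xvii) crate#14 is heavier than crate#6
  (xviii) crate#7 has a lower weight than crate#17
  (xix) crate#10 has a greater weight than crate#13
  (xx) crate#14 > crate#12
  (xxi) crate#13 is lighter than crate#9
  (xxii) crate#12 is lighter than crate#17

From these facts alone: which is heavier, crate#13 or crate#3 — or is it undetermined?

crate#3

crate#13 < crate#9 and crate#9 < crate#12 give crate#13 < crate#12.
Then crate#12 < crate#7 extends the chain to crate#7.
Then crate#7 < crate#8 extends the chain to crate#8.
With crate#8 < crate#3: crate#13 < crate#9 < crate#12 < crate#7 < crate#8 < crate#3.
So crate#3 is heavier.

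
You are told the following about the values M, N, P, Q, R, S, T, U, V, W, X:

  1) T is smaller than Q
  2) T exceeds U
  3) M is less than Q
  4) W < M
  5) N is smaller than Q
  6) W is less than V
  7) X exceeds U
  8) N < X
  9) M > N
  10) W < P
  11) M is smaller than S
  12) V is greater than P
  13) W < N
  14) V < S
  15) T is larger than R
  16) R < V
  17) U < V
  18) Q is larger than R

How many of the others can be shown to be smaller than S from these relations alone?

Directly below S: M, V.
One step further: W, N, P, U, R (7 so far).
Nothing else is reachable below S; 7 in all.

7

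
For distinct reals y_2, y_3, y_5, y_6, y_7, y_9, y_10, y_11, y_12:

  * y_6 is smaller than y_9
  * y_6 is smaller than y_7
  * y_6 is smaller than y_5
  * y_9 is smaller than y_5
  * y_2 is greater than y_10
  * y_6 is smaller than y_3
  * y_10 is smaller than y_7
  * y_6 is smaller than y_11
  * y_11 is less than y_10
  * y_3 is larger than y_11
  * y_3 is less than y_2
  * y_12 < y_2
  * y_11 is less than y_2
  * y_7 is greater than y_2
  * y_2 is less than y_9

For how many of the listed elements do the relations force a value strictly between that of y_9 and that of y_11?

Chaining upward from y_11 reaches: y_10, y_3, y_2, y_7, y_5.
Chaining downward from y_9 reaches: y_12, y_6, y_10, y_3, y_2.
Strictly between y_11 and y_9 are those in both lists: y_10, y_3, y_2 — 3 elements.

3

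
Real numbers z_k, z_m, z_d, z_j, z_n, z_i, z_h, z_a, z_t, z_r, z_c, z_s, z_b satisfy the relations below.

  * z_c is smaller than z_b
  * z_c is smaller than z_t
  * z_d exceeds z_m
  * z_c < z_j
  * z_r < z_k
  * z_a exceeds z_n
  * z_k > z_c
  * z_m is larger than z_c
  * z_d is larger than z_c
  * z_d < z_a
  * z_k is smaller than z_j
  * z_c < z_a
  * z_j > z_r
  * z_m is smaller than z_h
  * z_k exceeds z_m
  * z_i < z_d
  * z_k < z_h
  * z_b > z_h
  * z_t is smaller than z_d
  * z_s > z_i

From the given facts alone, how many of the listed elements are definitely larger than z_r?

Directly above z_r: z_k, z_j.
One step further: z_h (3 so far).
One step further: z_b (4 so far).
Nothing else is reachable above z_r; 4 in all.

4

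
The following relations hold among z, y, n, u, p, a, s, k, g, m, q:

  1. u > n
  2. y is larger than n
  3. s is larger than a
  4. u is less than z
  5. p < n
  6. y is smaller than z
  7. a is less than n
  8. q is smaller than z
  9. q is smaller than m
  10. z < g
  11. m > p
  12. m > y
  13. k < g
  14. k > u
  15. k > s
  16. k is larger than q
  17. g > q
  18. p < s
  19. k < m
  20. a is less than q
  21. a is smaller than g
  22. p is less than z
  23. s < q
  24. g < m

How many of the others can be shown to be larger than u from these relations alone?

From u the given relations immediately reach z, k.
From those, g, m — 4 in total.
Nothing else is reachable above u; 4 in all.

4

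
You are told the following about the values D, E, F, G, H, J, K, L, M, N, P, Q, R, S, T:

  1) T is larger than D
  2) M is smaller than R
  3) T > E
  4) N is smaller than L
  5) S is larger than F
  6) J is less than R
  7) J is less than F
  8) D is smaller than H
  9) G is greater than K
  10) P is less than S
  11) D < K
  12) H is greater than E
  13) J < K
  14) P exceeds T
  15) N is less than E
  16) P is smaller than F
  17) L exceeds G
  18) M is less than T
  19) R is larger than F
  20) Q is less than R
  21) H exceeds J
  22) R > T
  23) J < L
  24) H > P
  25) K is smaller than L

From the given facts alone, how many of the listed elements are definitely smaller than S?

Directly below S: P, F.
One step further: T, J (4 so far).
One step further: D, E, M (7 so far).
One step further: N (8 so far).
No other element is forced below S by the given relations, so the count is 8.

8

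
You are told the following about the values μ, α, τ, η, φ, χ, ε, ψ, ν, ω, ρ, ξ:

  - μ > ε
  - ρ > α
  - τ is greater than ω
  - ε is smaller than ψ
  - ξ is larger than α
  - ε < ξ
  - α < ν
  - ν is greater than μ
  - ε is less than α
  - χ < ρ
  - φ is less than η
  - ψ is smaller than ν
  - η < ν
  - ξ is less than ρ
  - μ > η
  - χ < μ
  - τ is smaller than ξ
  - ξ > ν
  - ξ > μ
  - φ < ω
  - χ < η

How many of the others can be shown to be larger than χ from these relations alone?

5

From χ the given relations immediately reach η, μ, ρ.
From those, ν, ξ — 5 in total.
No other element is forced above χ by the given relations, so the count is 5.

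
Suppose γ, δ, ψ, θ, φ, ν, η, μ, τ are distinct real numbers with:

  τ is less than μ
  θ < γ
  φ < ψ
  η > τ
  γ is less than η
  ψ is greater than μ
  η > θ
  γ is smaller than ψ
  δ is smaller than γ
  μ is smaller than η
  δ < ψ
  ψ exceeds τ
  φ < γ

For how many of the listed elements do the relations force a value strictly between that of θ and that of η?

1

Chaining upward from θ reaches: γ, ψ.
Chaining downward from η reaches: τ, μ, φ, δ, γ.
Strictly between θ and η are those in both lists: γ — 1 element.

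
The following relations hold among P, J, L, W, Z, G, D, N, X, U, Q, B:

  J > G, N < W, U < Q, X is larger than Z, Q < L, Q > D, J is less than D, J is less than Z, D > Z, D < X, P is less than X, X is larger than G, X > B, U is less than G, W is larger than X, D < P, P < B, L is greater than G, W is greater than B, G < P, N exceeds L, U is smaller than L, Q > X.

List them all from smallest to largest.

Nothing is placed below U, so it is least; from there U < G; G < J; J < Z; Z < D; D < P; P < B; B < X; X < Q; Q < L; L < N; N < W, each given directly.

U < G < J < Z < D < P < B < X < Q < L < N < W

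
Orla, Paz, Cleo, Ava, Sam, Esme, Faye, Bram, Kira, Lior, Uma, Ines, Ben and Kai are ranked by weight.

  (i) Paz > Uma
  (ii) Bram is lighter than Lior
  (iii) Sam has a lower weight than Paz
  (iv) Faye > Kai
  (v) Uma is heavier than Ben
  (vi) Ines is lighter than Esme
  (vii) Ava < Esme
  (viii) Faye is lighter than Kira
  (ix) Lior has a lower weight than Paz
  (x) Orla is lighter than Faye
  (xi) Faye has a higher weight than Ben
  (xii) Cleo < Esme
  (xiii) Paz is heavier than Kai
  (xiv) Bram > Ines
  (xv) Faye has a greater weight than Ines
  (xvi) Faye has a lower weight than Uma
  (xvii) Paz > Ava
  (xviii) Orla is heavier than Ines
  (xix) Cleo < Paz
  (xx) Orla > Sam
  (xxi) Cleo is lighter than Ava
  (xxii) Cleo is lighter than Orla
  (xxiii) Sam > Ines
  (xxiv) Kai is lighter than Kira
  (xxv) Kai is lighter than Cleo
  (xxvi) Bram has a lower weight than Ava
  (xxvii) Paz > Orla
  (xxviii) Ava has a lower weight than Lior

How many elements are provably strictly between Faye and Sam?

Chaining upward from Sam reaches: Orla, Uma, Paz, Kira.
Chaining downward from Faye reaches: Ines, Kai, Ben, Cleo, Orla.
Strictly between Sam and Faye are those in both lists: Orla — 1 element.

1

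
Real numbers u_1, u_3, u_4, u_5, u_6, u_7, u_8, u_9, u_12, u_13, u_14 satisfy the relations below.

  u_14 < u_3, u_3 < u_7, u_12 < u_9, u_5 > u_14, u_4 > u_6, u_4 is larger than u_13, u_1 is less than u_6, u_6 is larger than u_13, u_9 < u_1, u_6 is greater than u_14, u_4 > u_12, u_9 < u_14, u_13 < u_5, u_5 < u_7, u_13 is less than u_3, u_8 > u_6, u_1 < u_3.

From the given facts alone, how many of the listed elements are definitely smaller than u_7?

7

From u_7 the given relations immediately reach u_3, u_5.
From those, u_13, u_14, u_1 — 5 in total.
From those, u_9 — 6 in total.
From those, u_12 — 7 in total.
No other element is forced below u_7 by the given relations, so the count is 7.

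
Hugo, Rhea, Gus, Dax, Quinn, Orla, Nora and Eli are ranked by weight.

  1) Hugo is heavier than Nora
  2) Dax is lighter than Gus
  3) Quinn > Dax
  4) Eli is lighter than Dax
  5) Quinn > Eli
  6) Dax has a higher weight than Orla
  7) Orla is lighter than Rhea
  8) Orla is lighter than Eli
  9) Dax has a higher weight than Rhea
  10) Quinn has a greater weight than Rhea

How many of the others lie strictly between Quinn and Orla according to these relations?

3

The relations place Orla below Quinn. An element lies strictly between them when it is forced above Orla and also forced below Quinn.
Above Orla: {Rhea, Eli, Dax, Gus}. Below Quinn: {Rhea, Eli, Dax}.
Intersection: {Rhea, Eli, Dax} — 3.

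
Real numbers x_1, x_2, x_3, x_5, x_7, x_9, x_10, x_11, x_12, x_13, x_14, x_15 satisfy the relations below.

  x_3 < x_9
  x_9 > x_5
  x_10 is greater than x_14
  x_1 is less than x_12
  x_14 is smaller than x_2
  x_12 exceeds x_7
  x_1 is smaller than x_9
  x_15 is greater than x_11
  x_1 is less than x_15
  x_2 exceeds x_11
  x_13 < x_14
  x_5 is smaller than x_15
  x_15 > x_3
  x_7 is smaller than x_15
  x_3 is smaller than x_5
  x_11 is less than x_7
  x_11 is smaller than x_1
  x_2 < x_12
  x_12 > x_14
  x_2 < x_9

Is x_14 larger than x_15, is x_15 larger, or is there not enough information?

Following every chain through x_14: above x_14 we get x_2, x_10, x_9, x_12; below x_14 we get x_13.
x_15 is not reached, and no chain runs the other way from x_15 to x_14.
So the given relations leave the order of x_14 and x_15 undetermined.

undetermined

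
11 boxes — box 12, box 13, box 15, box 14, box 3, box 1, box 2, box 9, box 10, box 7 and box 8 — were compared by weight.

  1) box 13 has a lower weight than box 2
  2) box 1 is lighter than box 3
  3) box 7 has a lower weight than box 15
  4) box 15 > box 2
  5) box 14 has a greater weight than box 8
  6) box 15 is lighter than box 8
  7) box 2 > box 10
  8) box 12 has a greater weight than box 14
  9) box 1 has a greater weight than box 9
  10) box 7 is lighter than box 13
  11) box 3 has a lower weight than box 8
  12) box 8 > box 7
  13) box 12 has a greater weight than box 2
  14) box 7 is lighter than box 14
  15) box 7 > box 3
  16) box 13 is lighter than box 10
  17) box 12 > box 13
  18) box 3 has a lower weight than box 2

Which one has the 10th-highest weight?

box 1

The consecutive relations fix a unique order: box 9 < box 1 < box 3 < box 7 < box 13 < box 10 < box 2 < box 15 < box 8 < box 14 < box 12.
Counting 10 from the largest end gives box 1.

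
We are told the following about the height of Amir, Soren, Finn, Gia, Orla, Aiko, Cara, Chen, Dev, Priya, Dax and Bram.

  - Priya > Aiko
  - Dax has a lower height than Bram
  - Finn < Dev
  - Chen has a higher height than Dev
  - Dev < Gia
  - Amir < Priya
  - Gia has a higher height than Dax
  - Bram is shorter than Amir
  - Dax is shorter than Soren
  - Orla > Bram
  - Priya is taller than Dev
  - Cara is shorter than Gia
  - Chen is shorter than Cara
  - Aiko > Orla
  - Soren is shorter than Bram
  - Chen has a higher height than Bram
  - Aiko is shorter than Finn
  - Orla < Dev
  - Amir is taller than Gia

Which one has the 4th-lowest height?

Orla

Piecing the relations together gives one ordering: Dax < Soren < Bram < Orla < Aiko < Finn < Dev < Chen < Cara < Gia < Amir < Priya.
Counting 4 from the smallest end gives Orla.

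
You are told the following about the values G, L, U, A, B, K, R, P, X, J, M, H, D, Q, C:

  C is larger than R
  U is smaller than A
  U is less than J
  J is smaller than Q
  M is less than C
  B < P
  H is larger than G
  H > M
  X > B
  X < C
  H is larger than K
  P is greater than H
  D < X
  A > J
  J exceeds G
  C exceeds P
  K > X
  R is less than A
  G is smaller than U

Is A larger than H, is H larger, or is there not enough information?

Following every chain through H: above H we get P, C; below H we get D, B, X, M, G, K.
A is not reached, and no chain runs the other way from A to H.
So the given relations leave the order of H and A undetermined.

undetermined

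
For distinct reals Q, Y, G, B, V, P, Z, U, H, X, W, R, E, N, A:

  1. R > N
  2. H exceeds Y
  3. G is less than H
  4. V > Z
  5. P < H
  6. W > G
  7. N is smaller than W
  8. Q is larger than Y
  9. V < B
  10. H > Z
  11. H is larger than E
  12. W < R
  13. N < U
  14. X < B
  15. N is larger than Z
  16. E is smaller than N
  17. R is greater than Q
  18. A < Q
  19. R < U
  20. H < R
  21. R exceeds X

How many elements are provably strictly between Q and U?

The relations place Q below U. An element lies strictly between them when it is forced above Q and also forced below U.
Above Q: {R}. Below U: {G, Y, P, Z, X, E, N, H, A, W, R}.
Intersection: {R} — 1.

1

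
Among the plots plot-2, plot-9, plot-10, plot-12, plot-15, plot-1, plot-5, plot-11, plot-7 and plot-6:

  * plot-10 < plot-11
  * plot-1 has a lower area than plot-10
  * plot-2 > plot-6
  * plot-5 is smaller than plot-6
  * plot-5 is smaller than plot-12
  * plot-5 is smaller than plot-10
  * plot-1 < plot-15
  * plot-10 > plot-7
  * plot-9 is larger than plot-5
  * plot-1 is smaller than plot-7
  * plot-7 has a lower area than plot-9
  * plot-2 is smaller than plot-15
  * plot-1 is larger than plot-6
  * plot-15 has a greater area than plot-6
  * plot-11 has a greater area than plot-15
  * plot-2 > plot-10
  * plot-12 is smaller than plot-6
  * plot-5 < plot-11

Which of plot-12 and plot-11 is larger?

plot-12 < plot-6 and plot-6 < plot-1 give plot-12 < plot-1.
Then plot-1 < plot-7 extends the chain to plot-7.
Then plot-7 < plot-10 extends the chain to plot-10.
With plot-10 < plot-2: plot-12 < plot-6 < plot-1 < plot-7 < plot-10 < plot-2.
With plot-2 < plot-15: plot-12 < plot-6 < plot-1 < plot-7 < plot-10 < plot-2 < plot-15.
With plot-15 < plot-11: plot-12 < plot-6 < plot-1 < plot-7 < plot-10 < plot-2 < plot-15 < plot-11.
So plot-12 < plot-11; plot-11 is the larger of the two.

plot-11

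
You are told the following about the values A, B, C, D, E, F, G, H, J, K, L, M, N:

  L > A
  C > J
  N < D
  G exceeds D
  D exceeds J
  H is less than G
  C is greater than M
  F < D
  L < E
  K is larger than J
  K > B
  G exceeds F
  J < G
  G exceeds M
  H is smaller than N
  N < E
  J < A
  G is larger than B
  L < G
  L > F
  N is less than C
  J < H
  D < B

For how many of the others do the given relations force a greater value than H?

The elements the relations force above H are N, D, B, C, G, K, E — no chain reaches any other.
That is 7.

7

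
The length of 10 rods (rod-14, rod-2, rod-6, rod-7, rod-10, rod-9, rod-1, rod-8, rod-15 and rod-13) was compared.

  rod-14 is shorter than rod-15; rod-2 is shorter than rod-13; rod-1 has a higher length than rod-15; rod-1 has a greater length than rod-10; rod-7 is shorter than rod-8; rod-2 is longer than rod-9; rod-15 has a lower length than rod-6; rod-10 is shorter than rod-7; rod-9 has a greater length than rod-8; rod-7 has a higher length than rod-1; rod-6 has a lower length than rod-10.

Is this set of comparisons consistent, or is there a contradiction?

consistent

Every relation is compatible with rod-14 < rod-15 < rod-6 < rod-10 < rod-1 < rod-7 < rod-8 < rod-9 < rod-2 < rod-13; the set is consistent.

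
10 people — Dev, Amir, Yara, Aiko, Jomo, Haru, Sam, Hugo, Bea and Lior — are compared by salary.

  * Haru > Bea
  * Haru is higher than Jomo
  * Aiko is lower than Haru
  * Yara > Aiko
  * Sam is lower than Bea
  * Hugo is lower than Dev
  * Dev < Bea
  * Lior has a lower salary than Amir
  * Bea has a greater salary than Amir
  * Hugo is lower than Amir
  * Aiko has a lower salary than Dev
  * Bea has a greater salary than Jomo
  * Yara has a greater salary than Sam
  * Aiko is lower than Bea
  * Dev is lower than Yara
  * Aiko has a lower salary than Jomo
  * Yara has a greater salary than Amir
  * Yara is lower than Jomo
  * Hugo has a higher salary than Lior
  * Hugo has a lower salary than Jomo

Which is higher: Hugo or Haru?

Hugo < Amir and Amir < Yara give Hugo < Yara.
With Yara < Jomo: Hugo < Amir < Yara < Jomo.
With Jomo < Bea: Hugo < Amir < Yara < Jomo < Bea.
Then Bea < Haru extends the chain to Haru.
So Hugo < Haru; Haru is the higher of the two.

Haru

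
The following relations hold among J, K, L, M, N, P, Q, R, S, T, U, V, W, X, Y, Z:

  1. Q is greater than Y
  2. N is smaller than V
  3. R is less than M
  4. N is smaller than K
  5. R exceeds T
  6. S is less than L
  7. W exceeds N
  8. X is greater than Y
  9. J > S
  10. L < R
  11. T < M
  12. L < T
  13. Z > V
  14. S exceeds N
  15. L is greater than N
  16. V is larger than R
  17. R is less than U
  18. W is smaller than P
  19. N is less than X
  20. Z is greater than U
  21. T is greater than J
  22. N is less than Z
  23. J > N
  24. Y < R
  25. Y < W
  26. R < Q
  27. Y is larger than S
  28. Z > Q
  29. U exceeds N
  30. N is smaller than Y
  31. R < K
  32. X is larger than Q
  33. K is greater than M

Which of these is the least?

N

S is not least since N < S; J is not least since N < J; L is not least since S < L; Y is not least since N < Y; T is not least since J < T; R is not least since Y < R; U is not least since N < U; W is not least since N < W; Q is not least since Y < Q; V is not least since N < V; M is not least since R < M; P is not least since W < P; K is not least since M < K; X is not least since Q < X; Z is not least since V < Z.
Only N has nothing below it, so N is the least.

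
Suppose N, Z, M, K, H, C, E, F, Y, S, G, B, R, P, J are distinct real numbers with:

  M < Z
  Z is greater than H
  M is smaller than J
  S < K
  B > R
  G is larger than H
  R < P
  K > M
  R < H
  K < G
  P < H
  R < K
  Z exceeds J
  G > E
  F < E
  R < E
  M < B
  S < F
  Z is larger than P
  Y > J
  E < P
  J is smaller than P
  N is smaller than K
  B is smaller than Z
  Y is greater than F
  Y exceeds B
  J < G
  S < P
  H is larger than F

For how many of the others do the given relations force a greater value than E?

The elements the relations force above E are P, H, Z, G — no chain reaches any other.
That is 4.

4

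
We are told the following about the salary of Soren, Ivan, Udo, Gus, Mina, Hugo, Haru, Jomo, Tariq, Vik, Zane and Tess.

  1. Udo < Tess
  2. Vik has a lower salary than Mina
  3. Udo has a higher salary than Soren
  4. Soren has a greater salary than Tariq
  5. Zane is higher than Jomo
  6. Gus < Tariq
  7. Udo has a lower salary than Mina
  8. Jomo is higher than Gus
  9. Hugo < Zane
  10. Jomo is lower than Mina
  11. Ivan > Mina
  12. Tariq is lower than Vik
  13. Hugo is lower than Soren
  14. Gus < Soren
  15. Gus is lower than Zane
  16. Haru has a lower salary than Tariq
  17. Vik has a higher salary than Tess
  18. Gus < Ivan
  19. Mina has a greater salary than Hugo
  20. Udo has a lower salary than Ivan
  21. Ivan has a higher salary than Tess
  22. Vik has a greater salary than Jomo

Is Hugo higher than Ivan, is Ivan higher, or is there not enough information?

Ivan

The relevant relations are Hugo < Soren; Soren < Udo; Udo < Tess; Tess < Vik; Vik < Mina; Mina < Ivan.
Chaining these gives Hugo < Soren < Udo < Tess < Vik < Mina < Ivan.
So Ivan is higher.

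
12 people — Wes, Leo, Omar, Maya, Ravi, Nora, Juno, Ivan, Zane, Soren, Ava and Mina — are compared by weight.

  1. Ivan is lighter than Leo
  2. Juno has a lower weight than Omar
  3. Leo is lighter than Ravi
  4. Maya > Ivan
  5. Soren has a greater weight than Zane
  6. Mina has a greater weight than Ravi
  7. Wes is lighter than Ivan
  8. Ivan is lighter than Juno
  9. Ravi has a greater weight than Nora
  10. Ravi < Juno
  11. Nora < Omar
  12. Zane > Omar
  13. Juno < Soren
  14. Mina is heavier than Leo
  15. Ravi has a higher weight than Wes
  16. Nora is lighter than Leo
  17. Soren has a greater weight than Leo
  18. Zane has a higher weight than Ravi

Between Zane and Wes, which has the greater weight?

The relevant relations are Wes < Ivan; Ivan < Leo; Leo < Ravi; Ravi < Juno; Juno < Omar; Omar < Zane.
Chaining these gives Wes < Ivan < Leo < Ravi < Juno < Omar < Zane.
So Wes < Zane; Zane is the heavier of the two.

Zane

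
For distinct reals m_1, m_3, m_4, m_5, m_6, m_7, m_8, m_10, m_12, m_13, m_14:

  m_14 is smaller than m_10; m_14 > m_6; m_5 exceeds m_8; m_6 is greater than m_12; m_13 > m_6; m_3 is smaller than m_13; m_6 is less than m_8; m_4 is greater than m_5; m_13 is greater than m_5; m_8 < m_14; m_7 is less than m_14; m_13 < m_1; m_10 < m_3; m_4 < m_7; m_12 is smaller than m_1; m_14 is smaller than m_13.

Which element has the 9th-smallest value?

m_3

Chaining the given pairs: m_12 < m_6 < m_8 < m_5 < m_4 < m_7 < m_14 < m_10 < m_3 < m_13 < m_1.
Counting 9 from the smallest end gives m_3.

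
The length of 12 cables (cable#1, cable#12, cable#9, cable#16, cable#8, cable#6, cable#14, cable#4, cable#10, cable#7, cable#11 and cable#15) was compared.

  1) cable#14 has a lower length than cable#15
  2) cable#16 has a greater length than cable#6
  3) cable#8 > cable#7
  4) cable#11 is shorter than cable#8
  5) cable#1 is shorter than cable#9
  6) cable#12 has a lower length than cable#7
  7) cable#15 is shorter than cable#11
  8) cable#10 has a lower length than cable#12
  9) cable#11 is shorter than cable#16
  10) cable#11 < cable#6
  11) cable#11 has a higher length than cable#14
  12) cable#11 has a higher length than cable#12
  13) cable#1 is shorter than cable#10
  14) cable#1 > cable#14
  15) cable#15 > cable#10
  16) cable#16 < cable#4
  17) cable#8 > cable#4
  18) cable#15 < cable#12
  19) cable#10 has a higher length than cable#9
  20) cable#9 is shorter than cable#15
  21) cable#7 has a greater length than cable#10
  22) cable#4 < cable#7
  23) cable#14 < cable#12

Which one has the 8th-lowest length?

Chaining the given pairs: cable#14 < cable#1 < cable#9 < cable#10 < cable#15 < cable#12 < cable#11 < cable#6 < cable#16 < cable#4 < cable#7 < cable#8.
The 8th smallest is cable#6.

cable#6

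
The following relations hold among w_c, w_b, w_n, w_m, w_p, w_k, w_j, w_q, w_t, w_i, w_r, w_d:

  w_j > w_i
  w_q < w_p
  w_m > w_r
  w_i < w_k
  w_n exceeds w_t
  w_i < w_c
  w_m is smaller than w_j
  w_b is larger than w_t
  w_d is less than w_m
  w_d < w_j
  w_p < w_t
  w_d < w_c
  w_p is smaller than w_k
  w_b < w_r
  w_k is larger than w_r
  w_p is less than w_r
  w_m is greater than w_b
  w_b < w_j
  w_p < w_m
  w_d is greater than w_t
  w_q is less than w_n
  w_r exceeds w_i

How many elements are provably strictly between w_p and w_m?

The relations place w_p below w_m. An element lies strictly between them when it is forced above w_p and also forced below w_m.
Above w_p: {w_t, w_b, w_d, w_r, w_n, w_k, w_c, w_j}. Below w_m: {w_q, w_t, w_b, w_d, w_i, w_r}.
Intersection: {w_t, w_b, w_d, w_r} — 4.

4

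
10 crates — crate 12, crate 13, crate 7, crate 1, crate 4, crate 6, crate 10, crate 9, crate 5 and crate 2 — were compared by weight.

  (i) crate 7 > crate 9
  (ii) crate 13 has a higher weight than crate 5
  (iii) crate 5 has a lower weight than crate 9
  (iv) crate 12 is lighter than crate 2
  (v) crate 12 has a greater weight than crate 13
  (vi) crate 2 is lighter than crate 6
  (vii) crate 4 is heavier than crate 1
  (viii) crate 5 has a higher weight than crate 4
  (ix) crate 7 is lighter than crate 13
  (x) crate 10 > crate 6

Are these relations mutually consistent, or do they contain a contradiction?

Every relation is compatible with crate 1 < crate 4 < crate 5 < crate 9 < crate 7 < crate 13 < crate 12 < crate 2 < crate 6 < crate 10; the set is consistent.

consistent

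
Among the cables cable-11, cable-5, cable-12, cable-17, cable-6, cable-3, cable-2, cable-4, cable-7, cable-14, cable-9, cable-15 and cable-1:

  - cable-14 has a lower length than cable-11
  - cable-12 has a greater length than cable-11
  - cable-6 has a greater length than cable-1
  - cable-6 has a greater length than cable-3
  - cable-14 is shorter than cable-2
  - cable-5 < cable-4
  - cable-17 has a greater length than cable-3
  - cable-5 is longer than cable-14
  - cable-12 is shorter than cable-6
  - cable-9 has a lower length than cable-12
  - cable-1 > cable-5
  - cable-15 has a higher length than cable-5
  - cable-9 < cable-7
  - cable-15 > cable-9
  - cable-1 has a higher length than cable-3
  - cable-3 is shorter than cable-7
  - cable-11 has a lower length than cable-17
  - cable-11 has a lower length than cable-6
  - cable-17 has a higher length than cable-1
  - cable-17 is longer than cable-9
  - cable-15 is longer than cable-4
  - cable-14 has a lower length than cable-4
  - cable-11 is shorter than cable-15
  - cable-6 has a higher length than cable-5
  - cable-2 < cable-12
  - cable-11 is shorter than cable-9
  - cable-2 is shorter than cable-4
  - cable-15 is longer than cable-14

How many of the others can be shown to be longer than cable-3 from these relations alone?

The elements the relations force above cable-3 are cable-7, cable-1, cable-17, cable-6 — no chain reaches any other.
That is 4.

4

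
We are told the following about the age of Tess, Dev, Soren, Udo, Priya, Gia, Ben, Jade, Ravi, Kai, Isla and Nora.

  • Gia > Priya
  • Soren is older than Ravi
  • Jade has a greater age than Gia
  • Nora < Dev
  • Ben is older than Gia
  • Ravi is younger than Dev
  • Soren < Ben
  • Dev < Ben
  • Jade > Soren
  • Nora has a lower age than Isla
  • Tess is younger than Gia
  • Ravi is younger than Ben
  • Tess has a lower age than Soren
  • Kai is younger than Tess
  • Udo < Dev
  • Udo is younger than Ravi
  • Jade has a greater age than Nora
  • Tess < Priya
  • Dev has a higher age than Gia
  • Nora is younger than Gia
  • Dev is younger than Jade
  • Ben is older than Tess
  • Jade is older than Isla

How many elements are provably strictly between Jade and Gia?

The relations place Gia below Jade. An element lies strictly between them when it is forced above Gia and also forced below Jade.
Above Gia: {Dev, Ben}. Below Jade: {Udo, Kai, Nora, Tess, Ravi, Priya, Soren, Dev, Isla}.
Intersection: {Dev} — 1.

1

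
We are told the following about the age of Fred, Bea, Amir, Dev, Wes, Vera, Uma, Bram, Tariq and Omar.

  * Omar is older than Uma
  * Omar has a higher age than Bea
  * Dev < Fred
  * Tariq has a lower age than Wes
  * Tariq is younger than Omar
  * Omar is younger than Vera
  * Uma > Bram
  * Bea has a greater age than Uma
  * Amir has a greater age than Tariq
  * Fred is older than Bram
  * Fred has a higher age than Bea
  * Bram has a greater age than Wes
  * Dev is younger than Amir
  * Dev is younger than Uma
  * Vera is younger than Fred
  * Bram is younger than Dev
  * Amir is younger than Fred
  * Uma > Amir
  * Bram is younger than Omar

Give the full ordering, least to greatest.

Tariq < Wes < Bram < Dev < Amir < Uma < Bea < Omar < Vera < Fred

Nothing is placed below Tariq, so it is least; from there Tariq < Wes; Wes < Bram; Bram < Dev; Dev < Amir; Amir < Uma; Uma < Bea; Bea < Omar; Omar < Vera; Vera < Fred, each given directly.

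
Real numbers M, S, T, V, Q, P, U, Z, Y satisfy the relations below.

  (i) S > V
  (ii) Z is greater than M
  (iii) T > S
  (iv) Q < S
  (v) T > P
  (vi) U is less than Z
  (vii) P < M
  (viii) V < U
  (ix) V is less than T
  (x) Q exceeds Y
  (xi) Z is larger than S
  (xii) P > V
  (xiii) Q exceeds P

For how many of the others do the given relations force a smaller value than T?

5

The elements the relations force below T are V, P, Y, Q, S — no chain reaches any other.
That is 5.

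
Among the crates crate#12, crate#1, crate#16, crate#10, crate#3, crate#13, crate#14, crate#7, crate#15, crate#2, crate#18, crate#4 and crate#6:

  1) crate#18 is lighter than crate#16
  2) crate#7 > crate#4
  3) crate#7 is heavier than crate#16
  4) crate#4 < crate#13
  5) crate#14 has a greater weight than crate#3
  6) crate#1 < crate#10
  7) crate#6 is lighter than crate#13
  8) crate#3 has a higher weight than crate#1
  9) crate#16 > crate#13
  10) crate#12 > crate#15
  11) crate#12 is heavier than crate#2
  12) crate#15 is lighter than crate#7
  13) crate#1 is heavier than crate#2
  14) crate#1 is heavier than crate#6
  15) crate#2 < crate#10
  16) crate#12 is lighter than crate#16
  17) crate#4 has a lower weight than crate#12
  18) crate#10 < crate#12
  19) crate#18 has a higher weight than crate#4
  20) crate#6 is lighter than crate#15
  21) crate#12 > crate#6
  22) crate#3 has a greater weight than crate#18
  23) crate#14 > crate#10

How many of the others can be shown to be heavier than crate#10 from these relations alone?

4

Directly above crate#10: crate#12, crate#14.
One step further: crate#16 (3 so far).
One step further: crate#7 (4 so far).
Nothing else is reachable above crate#10; 4 in all.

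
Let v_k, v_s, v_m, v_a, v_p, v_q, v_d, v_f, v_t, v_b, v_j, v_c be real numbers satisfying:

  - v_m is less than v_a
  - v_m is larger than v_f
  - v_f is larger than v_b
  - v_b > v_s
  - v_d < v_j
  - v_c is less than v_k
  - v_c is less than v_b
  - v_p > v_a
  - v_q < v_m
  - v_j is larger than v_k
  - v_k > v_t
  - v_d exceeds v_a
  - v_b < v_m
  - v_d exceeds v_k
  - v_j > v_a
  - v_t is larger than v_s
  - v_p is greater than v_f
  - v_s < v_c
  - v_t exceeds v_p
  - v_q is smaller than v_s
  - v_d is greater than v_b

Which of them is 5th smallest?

Chaining the given pairs: v_q < v_s < v_c < v_b < v_f < v_m < v_a < v_p < v_t < v_k < v_d < v_j.
The 5th smallest is v_f.

v_f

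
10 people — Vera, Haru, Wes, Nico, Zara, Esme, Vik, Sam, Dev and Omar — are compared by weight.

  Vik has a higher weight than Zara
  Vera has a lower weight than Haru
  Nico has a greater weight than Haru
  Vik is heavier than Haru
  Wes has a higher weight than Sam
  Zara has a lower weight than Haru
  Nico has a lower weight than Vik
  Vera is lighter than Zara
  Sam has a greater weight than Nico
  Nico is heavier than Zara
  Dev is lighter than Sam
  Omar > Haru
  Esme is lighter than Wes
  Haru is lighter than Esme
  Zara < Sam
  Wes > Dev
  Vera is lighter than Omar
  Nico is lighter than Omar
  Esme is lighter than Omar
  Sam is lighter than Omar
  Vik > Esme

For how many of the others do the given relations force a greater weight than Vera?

From Vera the given relations immediately reach Zara, Haru, Omar.
From those, Esme, Nico, Sam, Vik — 7 in total.
From those, Wes — 8 in total.
No other element is forced above Vera by the given relations, so the count is 8.

8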